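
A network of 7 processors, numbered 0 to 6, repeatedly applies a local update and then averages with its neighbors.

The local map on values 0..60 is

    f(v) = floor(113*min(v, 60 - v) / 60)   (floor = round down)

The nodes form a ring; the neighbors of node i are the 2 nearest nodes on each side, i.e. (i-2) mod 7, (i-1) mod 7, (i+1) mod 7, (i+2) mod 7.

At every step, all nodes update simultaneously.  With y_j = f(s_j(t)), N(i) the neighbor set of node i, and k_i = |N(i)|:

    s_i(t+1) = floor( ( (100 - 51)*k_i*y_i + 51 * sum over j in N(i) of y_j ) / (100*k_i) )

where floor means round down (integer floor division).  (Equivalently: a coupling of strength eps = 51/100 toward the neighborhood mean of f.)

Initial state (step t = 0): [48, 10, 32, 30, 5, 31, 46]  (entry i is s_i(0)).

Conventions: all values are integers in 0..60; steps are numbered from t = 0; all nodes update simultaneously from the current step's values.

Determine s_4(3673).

Simulating step by step:
t=0: [48, 10, 32, 30, 5, 31, 46]
t=1: [29, 28, 38, 44, 28, 40, 25]
t=2: [49, 47, 44, 37, 45, 41, 47]
t=3: [24, 26, 29, 35, 30, 31, 25]
t=4: [47, 48, 51, 50, 53, 51, 48]
t=5: [21, 20, 17, 17, 15, 17, 20]
t=6: [36, 35, 33, 32, 30, 33, 35]
t=7: [46, 47, 50, 51, 52, 50, 48]
t=8: [23, 22, 19, 17, 16, 18, 21]
t=9: [39, 39, 35, 33, 32, 34, 37]
t=10: [41, 41, 45, 48, 49, 46, 43]
t=11: [32, 32, 28, 24, 23, 26, 30]
t=12: [52, 51, 49, 46, 46, 48, 52]
t=13: [16, 17, 20, 23, 23, 21, 17]
t=14: [32, 33, 37, 40, 40, 37, 34]
t=15: [48, 47, 43, 40, 39, 43, 46]
t=16: [25, 26, 31, 34, 35, 31, 27]
t=17: [49, 48, 50, 49, 49, 50, 49]
t=18: [19, 20, 19, 19, 19, 19, 20]
t=19: [35, 36, 35, 35, 35, 35, 36]
t=20: [46, 45, 46, 46, 46, 46, 45]
t=21: [26, 27, 26, 26, 26, 26, 27]
t=22: [48, 49, 48, 48, 48, 48, 49]
t=23: [21, 20, 21, 21, 21, 21, 20]
t=24: [38, 37, 38, 38, 38, 38, 37]
t=25: [41, 42, 41, 41, 41, 41, 42]
t=26: [34, 33, 34, 34, 34, 34, 33]
t=27: [48, 49, 48, 48, 48, 48, 49]

Answer: s_4(3673) = 21
Key observation: The state at step 22, [48, 49, 48, 48, 48, 48, 49], reappears at step 27: the system is in a cycle of period 5 from step 22 on.  Therefore the state at step 3673 equals the state at step 22 + ((3673 - 22) mod 5) = 23, which is [21, 20, 21, 21, 21, 21, 20].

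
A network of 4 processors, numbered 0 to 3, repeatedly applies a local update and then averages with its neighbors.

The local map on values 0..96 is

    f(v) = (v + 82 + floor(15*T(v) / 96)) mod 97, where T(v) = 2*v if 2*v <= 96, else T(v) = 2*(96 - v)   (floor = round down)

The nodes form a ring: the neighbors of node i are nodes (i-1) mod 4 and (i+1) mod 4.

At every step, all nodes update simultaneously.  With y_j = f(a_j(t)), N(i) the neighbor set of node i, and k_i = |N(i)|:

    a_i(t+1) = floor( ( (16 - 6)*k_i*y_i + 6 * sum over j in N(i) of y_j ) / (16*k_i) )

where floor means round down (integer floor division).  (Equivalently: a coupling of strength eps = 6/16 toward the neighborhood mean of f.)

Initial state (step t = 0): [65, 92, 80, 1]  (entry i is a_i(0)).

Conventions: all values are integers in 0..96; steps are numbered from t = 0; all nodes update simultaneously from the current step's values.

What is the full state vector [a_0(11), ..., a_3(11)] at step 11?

Answer: [48, 48, 48, 48]

Derivation:
t=0: [65, 92, 80, 1]
t=1: [67, 72, 73, 76]
t=2: [62, 63, 65, 65]
t=3: [57, 58, 58, 58]
t=4: [54, 54, 54, 54]
t=5: [52, 52, 52, 52]
t=6: [50, 50, 50, 50]
t=7: [49, 49, 49, 49]
t=8: [48, 48, 48, 48]
t=9: [48, 48, 48, 48]
t=10: [48, 48, 48, 48]
t=11: [48, 48, 48, 48]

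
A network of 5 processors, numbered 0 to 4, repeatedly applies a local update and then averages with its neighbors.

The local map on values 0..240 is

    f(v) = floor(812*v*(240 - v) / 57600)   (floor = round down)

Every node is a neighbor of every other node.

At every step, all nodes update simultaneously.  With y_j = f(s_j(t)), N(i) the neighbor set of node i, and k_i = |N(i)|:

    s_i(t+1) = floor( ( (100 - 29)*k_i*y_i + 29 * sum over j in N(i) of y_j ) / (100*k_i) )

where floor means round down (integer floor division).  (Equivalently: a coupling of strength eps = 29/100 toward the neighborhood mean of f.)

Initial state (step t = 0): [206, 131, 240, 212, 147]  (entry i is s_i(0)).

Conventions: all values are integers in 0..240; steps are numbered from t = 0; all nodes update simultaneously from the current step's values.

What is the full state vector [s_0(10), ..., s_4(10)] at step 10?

Simulating step by step:
t=0: [206, 131, 240, 212, 147]
t=1: [104, 169, 41, 94, 164]
t=2: [188, 169, 135, 184, 173]
t=3: [146, 166, 185, 151, 162]
t=4: [186, 173, 154, 183, 176]
t=5: [147, 161, 176, 151, 158]
t=6: [187, 179, 165, 185, 181]
t=7: [143, 152, 165, 146, 150]
t=8: [192, 188, 179, 191, 189]
t=9: [131, 137, 147, 133, 135]
t=10: [199, 198, 194, 199, 198]

Answer: [199, 198, 194, 199, 198]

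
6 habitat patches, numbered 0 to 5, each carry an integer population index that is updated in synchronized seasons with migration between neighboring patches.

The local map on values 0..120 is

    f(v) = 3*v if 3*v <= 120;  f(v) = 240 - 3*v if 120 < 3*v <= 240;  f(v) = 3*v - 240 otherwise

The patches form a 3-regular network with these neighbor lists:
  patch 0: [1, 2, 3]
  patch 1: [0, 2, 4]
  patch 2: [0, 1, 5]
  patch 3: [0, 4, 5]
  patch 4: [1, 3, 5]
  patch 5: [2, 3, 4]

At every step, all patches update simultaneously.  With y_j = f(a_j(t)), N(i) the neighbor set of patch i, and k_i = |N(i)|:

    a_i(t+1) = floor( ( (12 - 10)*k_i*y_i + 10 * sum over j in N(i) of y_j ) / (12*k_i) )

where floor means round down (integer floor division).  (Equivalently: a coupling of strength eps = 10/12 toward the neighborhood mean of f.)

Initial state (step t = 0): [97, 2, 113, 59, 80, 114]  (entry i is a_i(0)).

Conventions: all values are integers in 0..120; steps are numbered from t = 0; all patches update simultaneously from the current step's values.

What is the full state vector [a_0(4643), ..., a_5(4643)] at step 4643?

Answer: [45, 45, 45, 45, 45, 45]
Key observation: The state at step 40, [105, 105, 105, 105, 105, 105], reappears at step 44: the system is in a cycle of period 4 from step 40 on.  Therefore the state at step 4643 equals the state at step 40 + ((4643 - 40) mod 4) = 43, which is [45, 45, 45, 45, 45, 45].

Derivation:
t=0: [97, 2, 113, 59, 80, 114]
t=1: [55, 42, 60, 53, 47, 62]
t=2: [83, 84, 77, 76, 85, 75]
t=3: [10, 11, 11, 12, 13, 12]
t=4: [33, 33, 33, 35, 35, 36]
t=5: [100, 100, 101, 104, 104, 103]
t=6: [64, 64, 63, 67, 67, 69]
t=7: [46, 46, 44, 39, 39, 41]
t=8: [107, 107, 107, 112, 112, 114]
t=9: [85, 85, 86, 93, 93, 92]
t=10: [22, 22, 21, 31, 31, 32]
t=11: [72, 72, 73, 86, 86, 85]
t=12: [21, 21, 21, 18, 18, 18]
t=13: [60, 60, 60, 56, 56, 56]
t=14: [63, 63, 63, 68, 68, 68]
t=15: [46, 46, 46, 40, 40, 40]
t=16: [107, 107, 107, 115, 115, 115]
t=17: [87, 87, 87, 98, 98, 98]
t=18: [30, 30, 30, 44, 44, 44]
t=19: [95, 95, 95, 103, 103, 103]
t=20: [51, 51, 51, 62, 62, 62]
t=21: [77, 77, 77, 63, 63, 63]
t=22: [20, 20, 20, 39, 39, 39]
t=23: [75, 75, 75, 101, 101, 101]
t=24: [28, 28, 28, 49, 49, 49]
t=25: [86, 86, 86, 90, 90, 90]
t=26: [21, 21, 21, 26, 26, 26]
t=27: [67, 67, 67, 73, 73, 73]
t=28: [34, 34, 34, 26, 26, 26]
t=29: [95, 95, 95, 84, 84, 84]
t=30: [35, 35, 35, 21, 21, 21]
t=31: [93, 93, 93, 74, 74, 74]
t=32: [33, 33, 33, 23, 23, 23]
t=33: [90, 90, 90, 77, 77, 77]
t=34: [24, 24, 24, 14, 14, 14]
t=35: [63, 63, 63, 50, 50, 50]
t=36: [61, 61, 61, 79, 79, 79]
t=37: [42, 42, 42, 18, 18, 18]
t=38: [97, 97, 97, 70, 70, 70]
t=39: [45, 45, 45, 35, 35, 35]
t=40: [105, 105, 105, 105, 105, 105]
t=41: [75, 75, 75, 75, 75, 75]
t=42: [15, 15, 15, 15, 15, 15]
t=43: [45, 45, 45, 45, 45, 45]
t=44: [105, 105, 105, 105, 105, 105]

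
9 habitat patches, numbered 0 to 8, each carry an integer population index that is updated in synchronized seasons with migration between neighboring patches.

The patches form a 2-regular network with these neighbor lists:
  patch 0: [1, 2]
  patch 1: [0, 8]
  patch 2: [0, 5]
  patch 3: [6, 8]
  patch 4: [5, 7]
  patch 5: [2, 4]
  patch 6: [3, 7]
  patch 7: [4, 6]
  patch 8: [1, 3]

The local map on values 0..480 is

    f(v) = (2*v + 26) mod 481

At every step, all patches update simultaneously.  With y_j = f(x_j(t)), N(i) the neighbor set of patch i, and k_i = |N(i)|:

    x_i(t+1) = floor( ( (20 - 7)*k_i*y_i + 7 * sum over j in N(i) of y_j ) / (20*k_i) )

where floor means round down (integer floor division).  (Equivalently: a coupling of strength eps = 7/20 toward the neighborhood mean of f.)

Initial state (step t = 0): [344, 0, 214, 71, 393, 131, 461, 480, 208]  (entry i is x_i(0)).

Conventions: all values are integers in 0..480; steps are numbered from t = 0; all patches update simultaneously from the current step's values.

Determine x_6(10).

Answer: x_6(10) = 394

Derivation:
t=0: [344, 0, 214, 71, 393, 131, 461, 480, 208]
t=1: [235, 135, 386, 268, 269, 324, 337, 155, 321]
t=2: [117, 227, 242, 123, 146, 195, 215, 271, 187]
t=3: [258, 427, 137, 326, 294, 331, 359, 192, 391]
t=4: [161, 327, 241, 231, 194, 210, 277, 335, 316]
t=5: [265, 221, 156, 52, 384, 367, 103, 229, 151]
t=6: [189, 374, 281, 182, 252, 295, 174, 97, 317]
t=7: [332, 292, 163, 350, 93, 115, 349, 217, 235]
t=8: [220, 123, 310, 204, 263, 265, 281, 378, 75]
t=9: [379, 289, 201, 331, 111, 90, 198, 226, 237]
t=10: [293, 136, 367, 211, 280, 252, 394, 427, 70]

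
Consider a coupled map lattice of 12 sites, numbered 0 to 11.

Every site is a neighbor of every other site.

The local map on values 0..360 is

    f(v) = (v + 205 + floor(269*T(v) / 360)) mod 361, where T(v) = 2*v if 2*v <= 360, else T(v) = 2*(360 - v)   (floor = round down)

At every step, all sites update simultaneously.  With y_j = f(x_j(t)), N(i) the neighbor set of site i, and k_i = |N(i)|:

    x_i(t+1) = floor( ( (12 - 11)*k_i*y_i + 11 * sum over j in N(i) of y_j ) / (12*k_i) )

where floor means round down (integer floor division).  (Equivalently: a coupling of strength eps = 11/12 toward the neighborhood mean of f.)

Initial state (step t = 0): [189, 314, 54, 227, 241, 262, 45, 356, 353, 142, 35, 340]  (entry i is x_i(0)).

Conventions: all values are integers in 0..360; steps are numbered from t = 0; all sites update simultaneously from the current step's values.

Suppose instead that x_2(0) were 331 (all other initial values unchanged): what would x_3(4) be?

Simulating step by step:
t=0: [189, 314, 331, 227, 241, 262, 45, 356, 353, 142, 35, 340]
t=1: [245, 245, 245, 245, 245, 245, 245, 245, 245, 245, 245, 245]
t=2: [260, 260, 260, 260, 260, 260, 260, 260, 260, 260, 260, 260]
t=3: [253, 253, 253, 253, 253, 253, 253, 253, 253, 253, 253, 253]
t=4: [256, 256, 256, 256, 256, 256, 256, 256, 256, 256, 256, 256]

Answer: x_3(4) = 256
Key observation: This trace re-runs the system from the modified initial state.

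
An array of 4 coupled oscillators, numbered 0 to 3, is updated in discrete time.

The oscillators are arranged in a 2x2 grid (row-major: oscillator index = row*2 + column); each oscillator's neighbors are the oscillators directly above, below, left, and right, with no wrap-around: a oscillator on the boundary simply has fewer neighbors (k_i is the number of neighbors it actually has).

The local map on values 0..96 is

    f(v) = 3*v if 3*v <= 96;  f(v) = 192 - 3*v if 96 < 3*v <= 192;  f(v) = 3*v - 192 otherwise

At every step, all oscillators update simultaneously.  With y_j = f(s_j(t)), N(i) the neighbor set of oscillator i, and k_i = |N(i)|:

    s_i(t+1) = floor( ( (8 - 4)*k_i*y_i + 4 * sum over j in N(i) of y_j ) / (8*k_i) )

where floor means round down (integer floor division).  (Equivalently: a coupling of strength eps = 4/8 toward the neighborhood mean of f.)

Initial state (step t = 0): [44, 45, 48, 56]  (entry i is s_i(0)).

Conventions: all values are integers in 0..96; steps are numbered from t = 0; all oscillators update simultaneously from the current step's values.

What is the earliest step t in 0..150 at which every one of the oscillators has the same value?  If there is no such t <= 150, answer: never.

Simulating step by step:
t=0: [44, 45, 48, 56]  (not all equal)
t=1: [56, 49, 45, 38]  (not all equal)
t=2: [37, 48, 54, 64]  (not all equal)
t=3: [60, 44, 35, 19]  (not all equal)
t=4: [42, 47, 60, 65]  (not all equal)
t=5: [48, 42, 23, 17]  (not all equal)
t=6: [57, 57, 59, 59]  (not all equal)
t=7: [19, 19, 16, 16]  (not all equal)
t=8: [54, 54, 50, 50]  (not all equal)
t=9: [33, 33, 39, 39]  (not all equal)
t=10: [88, 88, 79, 79]  (not all equal)
t=11: [65, 65, 51, 51]  (not all equal)
t=12: [12, 12, 30, 30]  (not all equal)
t=13: [49, 49, 76, 76]  (not all equal)
t=14: [42, 42, 38, 38]  (not all equal)
t=15: [69, 69, 75, 75]  (not all equal)
t=16: [19, 19, 28, 28]  (not all equal)
t=17: [63, 63, 77, 77]  (not all equal)
t=18: [12, 12, 30, 30]  (not all equal)

Answer: never
Key observation: The state at step 12 reappears at step 18 — the system is in a cycle of period 6 from step 12 on.  No step 0..18 is synchronized, and the cycle repeats forever, so no step up to 150 (or ever) has all oscillators equal.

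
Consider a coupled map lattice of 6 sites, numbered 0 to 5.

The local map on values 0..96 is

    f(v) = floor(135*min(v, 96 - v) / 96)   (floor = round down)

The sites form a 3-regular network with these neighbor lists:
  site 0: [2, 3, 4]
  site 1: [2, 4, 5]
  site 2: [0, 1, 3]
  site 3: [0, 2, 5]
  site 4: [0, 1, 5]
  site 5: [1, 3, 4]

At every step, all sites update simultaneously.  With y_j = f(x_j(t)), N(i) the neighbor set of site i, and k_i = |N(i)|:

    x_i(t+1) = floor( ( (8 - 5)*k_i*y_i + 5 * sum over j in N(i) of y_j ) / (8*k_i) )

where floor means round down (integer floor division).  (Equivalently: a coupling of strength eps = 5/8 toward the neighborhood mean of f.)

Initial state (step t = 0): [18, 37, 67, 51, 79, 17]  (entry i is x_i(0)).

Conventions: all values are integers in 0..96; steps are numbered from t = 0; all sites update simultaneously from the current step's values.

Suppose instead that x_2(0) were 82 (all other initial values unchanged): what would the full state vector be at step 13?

Answer: [66, 66, 66, 66, 66, 66]
Key observation: This trace re-runs the system from the modified initial state.

Derivation:
t=0: [18, 37, 82, 51, 79, 17]
t=1: [31, 33, 36, 37, 29, 37]
t=2: [45, 46, 48, 49, 44, 48]
t=3: [64, 64, 65, 65, 63, 64]
t=4: [44, 44, 43, 43, 45, 44]
t=5: [61, 61, 60, 60, 61, 61]
t=6: [49, 49, 49, 49, 49, 49]
t=7: [66, 66, 66, 66, 66, 66]
t=8: [42, 42, 42, 42, 42, 42]
t=9: [59, 59, 59, 59, 59, 59]
t=10: [52, 52, 52, 52, 52, 52]
t=11: [61, 61, 61, 61, 61, 61]
t=12: [49, 49, 49, 49, 49, 49]
t=13: [66, 66, 66, 66, 66, 66]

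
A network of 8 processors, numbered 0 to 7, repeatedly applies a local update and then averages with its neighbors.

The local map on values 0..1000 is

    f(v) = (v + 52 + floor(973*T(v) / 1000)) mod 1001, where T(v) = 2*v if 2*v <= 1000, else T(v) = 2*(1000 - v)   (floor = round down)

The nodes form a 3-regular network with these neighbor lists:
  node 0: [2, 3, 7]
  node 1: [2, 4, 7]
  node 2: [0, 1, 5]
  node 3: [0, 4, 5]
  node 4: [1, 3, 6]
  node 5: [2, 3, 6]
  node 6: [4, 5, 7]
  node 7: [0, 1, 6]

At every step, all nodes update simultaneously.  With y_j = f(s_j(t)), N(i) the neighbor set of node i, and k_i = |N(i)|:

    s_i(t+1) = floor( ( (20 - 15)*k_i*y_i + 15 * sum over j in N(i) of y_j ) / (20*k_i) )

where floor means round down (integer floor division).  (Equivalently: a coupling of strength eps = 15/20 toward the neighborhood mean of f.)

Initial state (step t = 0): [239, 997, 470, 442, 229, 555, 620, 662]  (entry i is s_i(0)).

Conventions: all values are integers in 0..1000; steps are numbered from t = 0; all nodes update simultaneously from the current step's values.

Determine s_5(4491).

Simulating step by step:
t=0: [239, 997, 470, 442, 229, 555, 620, 662]
t=1: [478, 396, 428, 576, 385, 417, 494, 397]
t=2: [360, 233, 316, 343, 340, 387, 297, 350]
t=3: [309, 463, 505, 103, 444, 540, 312, 464]
t=4: [563, 427, 595, 540, 524, 582, 558, 691]
t=5: [431, 396, 413, 474, 441, 458, 439, 396]
t=6: [312, 262, 301, 379, 339, 364, 327, 274]
t=7: [733, 667, 713, 327, 263, 310, 261, 666]
t=8: [251, 470, 489, 527, 506, 530, 744, 463]
t=9: [548, 464, 553, 575, 436, 444, 430, 483]
t=10: [469, 424, 431, 406, 380, 400, 371, 421]
t=11: [322, 270, 320, 269, 215, 234, 208, 291]
t=12: [936, 858, 895, 817, 760, 810, 749, 855]
t=13: [168, 200, 169, 210, 243, 223, 246, 193]
t=14: [596, 644, 611, 672, 713, 675, 717, 645]
t=15: [399, 378, 399, 368, 347, 363, 346, 381]
t=16: [190, 159, 184, 138, 110, 137, 109, 158]
t=17: [545, 501, 545, 475, 431, 470, 430, 505]
t=18: [482, 460, 480, 421, 402, 420, 397, 460]
t=19: [408, 378, 407, 321, 288, 316, 287, 375]
t=20: [413, 367, 412, 782, 739, 781, 733, 367]
t=21: [230, 206, 230, 269, 247, 270, 247, 208]
t=22: [741, 707, 740, 799, 765, 799, 767, 707]
t=23: [290, 306, 290, 262, 278, 262, 278, 305]
t=24: [896, 919, 897, 855, 879, 855, 878, 919]
t=25: [153, 141, 153, 172, 161, 172, 161, 142]
t=26: [508, 491, 507, 536, 519, 536, 520, 491]
t=27: [504, 504, 504, 500, 499, 500, 499, 503]
t=28: [521, 520, 521, 522, 521, 522, 521, 520]
t=29: [504, 504, 504, 503, 504, 503, 504, 504]
t=30: [520, 520, 520, 520, 520, 520, 520, 520]
t=31: [505, 505, 505, 505, 505, 505, 505, 505]
t=32: [519, 519, 519, 519, 519, 519, 519, 519]
t=33: [506, 506, 506, 506, 506, 506, 506, 506]
t=34: [518, 518, 518, 518, 518, 518, 518, 518]
t=35: [506, 506, 506, 506, 506, 506, 506, 506]

Answer: s_5(4491) = 506
Key observation: The state at step 33, [506, 506, 506, 506, 506, 506, 506, 506], reappears at step 35: the system is in a cycle of period 2 from step 33 on.  Therefore the state at step 4491 equals the state at step 33 + ((4491 - 33) mod 2) = 33, which is [506, 506, 506, 506, 506, 506, 506, 506].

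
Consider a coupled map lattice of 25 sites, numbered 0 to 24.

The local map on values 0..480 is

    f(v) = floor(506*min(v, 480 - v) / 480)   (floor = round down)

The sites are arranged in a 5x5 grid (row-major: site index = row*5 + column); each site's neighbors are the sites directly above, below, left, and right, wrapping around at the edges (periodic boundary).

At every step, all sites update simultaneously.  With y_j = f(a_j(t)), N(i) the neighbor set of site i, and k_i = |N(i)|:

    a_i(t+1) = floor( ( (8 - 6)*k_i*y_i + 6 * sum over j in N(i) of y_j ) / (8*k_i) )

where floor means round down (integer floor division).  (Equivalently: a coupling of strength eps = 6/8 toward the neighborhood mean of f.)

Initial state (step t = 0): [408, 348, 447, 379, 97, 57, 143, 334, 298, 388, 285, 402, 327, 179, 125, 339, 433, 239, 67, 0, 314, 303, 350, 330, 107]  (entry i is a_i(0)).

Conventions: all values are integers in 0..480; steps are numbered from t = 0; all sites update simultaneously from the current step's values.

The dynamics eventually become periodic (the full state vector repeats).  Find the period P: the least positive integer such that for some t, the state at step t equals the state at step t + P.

Answer: 2
Key observation: The state at step 15, [243, 243, 243, 243, 243, 243, 243, 244, 243, 243, 244, 244, 244, 244, 243, 243, 244, 244, 244, 243, 243, 243, 244, 243, 243], reappears at step 17 — and no state repeats earlier — so the cycle the system enters has period 2.

Derivation:
t=0: [408, 348, 447, 379, 97, 57, 143, 334, 298, 388, 285, 402, 327, 179, 125, 339, 433, 239, 67, 0, 314, 303, 350, 330, 107]
t=1: [107, 118, 108, 117, 98, 113, 118, 138, 149, 114, 130, 126, 166, 150, 124, 117, 137, 140, 129, 86, 141, 140, 152, 119, 109]
t=2: [120, 124, 131, 124, 113, 122, 128, 142, 141, 125, 128, 141, 152, 151, 127, 128, 138, 151, 131, 116, 130, 144, 139, 131, 115]
t=3: [127, 135, 138, 134, 125, 130, 137, 146, 143, 131, 135, 144, 155, 148, 135, 134, 147, 150, 142, 129, 134, 142, 146, 134, 127]
t=4: [136, 142, 146, 141, 134, 138, 145, 151, 147, 139, 142, 150, 156, 152, 142, 142, 150, 155, 147, 139, 139, 147, 149, 143, 136]
t=5: [144, 150, 153, 149, 144, 146, 152, 156, 153, 146, 149, 156, 161, 156, 149, 149, 156, 159, 154, 148, 146, 152, 155, 150, 145]
t=6: [153, 158, 160, 157, 152, 154, 159, 163, 159, 154, 157, 162, 165, 162, 157, 157, 162, 165, 161, 156, 154, 159, 161, 158, 153]
t=7: [162, 165, 167, 165, 161, 163, 167, 169, 167, 163, 165, 169, 171, 168, 165, 165, 169, 170, 168, 164, 163, 166, 168, 166, 162]
t=8: [170, 173, 175, 173, 170, 172, 175, 177, 175, 171, 173, 177, 178, 176, 173, 173, 176, 178, 175, 172, 171, 174, 176, 174, 171]
t=9: [180, 182, 183, 182, 179, 181, 183, 185, 183, 181, 182, 184, 186, 184, 182, 182, 184, 185, 184, 181, 180, 183, 184, 182, 180]
t=10: [189, 191, 192, 190, 189, 190, 192, 193, 192, 190, 191, 193, 194, 193, 191, 190, 192, 194, 192, 190, 189, 191, 192, 191, 189]
t=11: [199, 201, 201, 200, 199, 200, 201, 202, 201, 200, 201, 202, 203, 202, 201, 200, 202, 202, 202, 200, 199, 201, 202, 200, 199]
t=12: [209, 210, 211, 210, 209, 210, 211, 211, 211, 210, 210, 211, 212, 211, 210, 210, 211, 212, 211, 210, 209, 211, 211, 210, 209]
t=13: [220, 221, 221, 221, 220, 221, 221, 222, 221, 221, 221, 222, 222, 222, 221, 221, 222, 222, 221, 221, 220, 221, 222, 221, 220]
t=14: [231, 231, 232, 231, 231, 231, 232, 232, 232, 231, 232, 233, 234, 232, 232, 232, 233, 233, 232, 231, 231, 232, 232, 232, 231]
t=15: [243, 243, 243, 243, 243, 243, 243, 244, 243, 243, 244, 244, 244, 244, 243, 243, 244, 244, 244, 243, 243, 243, 244, 243, 243]
t=16: [249, 249, 248, 249, 249, 248, 248, 248, 248, 249, 248, 248, 248, 248, 248, 248, 248, 248, 248, 248, 249, 248, 248, 248, 249]
t=17: [243, 243, 243, 243, 243, 243, 243, 244, 243, 243, 244, 244, 244, 244, 243, 243, 244, 244, 244, 243, 243, 243, 244, 243, 243]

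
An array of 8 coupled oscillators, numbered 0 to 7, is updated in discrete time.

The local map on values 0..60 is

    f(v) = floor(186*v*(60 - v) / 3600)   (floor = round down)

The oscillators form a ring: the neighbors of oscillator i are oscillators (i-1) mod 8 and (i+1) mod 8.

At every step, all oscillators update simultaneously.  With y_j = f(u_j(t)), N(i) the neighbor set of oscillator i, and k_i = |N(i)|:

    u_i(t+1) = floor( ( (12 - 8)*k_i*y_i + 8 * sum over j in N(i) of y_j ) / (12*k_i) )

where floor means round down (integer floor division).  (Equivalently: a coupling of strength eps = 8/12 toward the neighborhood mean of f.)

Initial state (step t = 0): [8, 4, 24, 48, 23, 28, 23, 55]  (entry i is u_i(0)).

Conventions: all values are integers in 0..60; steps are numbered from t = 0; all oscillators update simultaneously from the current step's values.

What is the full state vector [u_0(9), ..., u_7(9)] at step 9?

Answer: [39, 38, 38, 38, 39, 39, 40, 39]

Derivation:
t=0: [8, 4, 24, 48, 23, 28, 23, 55]
t=1: [15, 25, 28, 38, 39, 44, 34, 26]
t=2: [41, 41, 44, 43, 40, 41, 42, 41]
t=3: [40, 38, 37, 38, 39, 40, 39, 39]
t=4: [42, 42, 43, 42, 42, 41, 41, 41]
t=5: [39, 38, 38, 38, 39, 39, 40, 39]
t=6: [42, 42, 43, 42, 42, 41, 41, 41]
t=7: [39, 38, 38, 38, 39, 39, 40, 39]
t=8: [42, 42, 43, 42, 42, 41, 41, 41]
t=9: [39, 38, 38, 38, 39, 39, 40, 39]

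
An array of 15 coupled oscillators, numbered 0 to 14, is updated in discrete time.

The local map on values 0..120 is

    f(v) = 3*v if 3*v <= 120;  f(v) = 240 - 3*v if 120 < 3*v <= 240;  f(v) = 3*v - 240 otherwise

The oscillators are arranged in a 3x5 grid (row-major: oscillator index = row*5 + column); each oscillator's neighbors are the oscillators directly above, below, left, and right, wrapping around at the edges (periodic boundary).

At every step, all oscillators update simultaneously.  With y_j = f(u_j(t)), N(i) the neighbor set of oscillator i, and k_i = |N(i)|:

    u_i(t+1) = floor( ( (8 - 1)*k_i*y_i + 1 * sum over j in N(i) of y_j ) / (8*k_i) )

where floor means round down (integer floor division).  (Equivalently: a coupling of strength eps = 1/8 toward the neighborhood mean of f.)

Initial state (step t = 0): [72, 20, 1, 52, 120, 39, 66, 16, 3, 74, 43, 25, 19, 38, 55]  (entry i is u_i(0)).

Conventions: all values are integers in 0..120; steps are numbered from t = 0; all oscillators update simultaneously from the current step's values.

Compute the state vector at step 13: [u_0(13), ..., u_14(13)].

Simulating step by step:
t=0: [72, 20, 1, 52, 120, 39, 66, 16, 3, 74, 43, 25, 19, 38, 55]
t=1: [33, 57, 10, 81, 111, 108, 46, 45, 16, 25, 106, 74, 57, 106, 76]
t=2: [96, 68, 33, 10, 87, 84, 97, 99, 50, 73, 74, 25, 67, 72, 20]
t=3: [44, 40, 91, 33, 23, 14, 50, 58, 82, 24, 21, 70, 42, 27, 55]
t=4: [103, 113, 41, 92, 71, 47, 86, 65, 15, 69, 63, 38, 106, 80, 74]
t=5: [69, 96, 110, 37, 28, 91, 26, 47, 42, 34, 54, 107, 76, 5, 19]
t=6: [36, 50, 87, 106, 82, 37, 76, 95, 109, 98, 74, 77, 19, 22, 58]
t=7: [101, 83, 26, 73, 14, 103, 18, 44, 83, 55, 24, 13, 54, 66, 62]
t=8: [61, 15, 75, 23, 43, 68, 54, 101, 15, 71, 70, 40, 76, 41, 54]
t=9: [56, 47, 19, 69, 104, 37, 76, 59, 48, 32, 35, 110, 20, 108, 77]
t=10: [75, 93, 57, 38, 69, 106, 21, 62, 92, 93, 100, 87, 61, 79, 19]
t=11: [19, 39, 68, 104, 35, 73, 61, 54, 38, 40, 57, 25, 54, 10, 54]
t=12: [59, 109, 42, 71, 102, 27, 58, 77, 109, 114, 67, 75, 75, 36, 78]
t=13: [63, 84, 104, 35, 63, 79, 63, 16, 83, 96, 39, 19, 20, 98, 15]

Answer: [63, 84, 104, 35, 63, 79, 63, 16, 83, 96, 39, 19, 20, 98, 15]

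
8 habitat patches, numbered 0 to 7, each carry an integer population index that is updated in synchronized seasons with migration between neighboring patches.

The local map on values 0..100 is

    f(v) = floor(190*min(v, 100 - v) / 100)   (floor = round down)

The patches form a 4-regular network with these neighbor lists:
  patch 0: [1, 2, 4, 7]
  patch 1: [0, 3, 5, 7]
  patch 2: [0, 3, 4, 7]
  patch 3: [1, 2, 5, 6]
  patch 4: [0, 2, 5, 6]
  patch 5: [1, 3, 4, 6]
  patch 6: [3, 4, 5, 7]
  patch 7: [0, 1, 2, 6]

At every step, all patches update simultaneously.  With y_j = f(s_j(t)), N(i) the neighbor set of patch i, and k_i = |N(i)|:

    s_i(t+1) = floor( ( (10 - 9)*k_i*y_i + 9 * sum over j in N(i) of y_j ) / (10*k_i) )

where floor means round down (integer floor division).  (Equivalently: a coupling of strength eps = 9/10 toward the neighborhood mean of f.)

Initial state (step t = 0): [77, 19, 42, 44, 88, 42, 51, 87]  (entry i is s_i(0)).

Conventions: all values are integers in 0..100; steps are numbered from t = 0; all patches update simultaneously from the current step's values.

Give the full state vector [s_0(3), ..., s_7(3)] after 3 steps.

Simulating step by step:
t=0: [77, 19, 42, 44, 88, 42, 51, 87]
t=1: [40, 55, 46, 72, 68, 60, 56, 58]
t=2: [77, 72, 69, 79, 78, 70, 68, 82]
t=3: [46, 44, 41, 55, 53, 49, 44, 51]

Answer: [46, 44, 41, 55, 53, 49, 44, 51]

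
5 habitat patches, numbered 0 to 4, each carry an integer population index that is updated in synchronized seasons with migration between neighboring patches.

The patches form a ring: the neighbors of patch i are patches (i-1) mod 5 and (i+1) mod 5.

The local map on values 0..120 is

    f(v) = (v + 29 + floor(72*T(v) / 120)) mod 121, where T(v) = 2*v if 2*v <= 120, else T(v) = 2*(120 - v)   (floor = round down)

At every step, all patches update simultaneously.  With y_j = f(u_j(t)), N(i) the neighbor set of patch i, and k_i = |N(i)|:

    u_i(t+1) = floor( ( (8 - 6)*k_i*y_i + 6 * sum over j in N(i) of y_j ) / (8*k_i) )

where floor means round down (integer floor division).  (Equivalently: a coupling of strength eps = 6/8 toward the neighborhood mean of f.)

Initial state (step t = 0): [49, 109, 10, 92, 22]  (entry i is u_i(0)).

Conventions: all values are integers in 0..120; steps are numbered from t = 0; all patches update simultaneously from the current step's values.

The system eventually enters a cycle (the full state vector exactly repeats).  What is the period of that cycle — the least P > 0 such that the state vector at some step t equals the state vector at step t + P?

Simulating step by step:
t=0: [49, 109, 10, 92, 22]
t=1: [43, 32, 36, 56, 37]
t=2: [78, 66, 75, 89, 39]
t=3: [66, 36, 36, 65, 54]
t=4: [59, 81, 82, 60, 35]
t=5: [62, 35, 36, 62, 55]
t=6: [60, 81, 81, 61, 36]
t=7: [63, 36, 36, 63, 56]
t=8: [61, 82, 82, 61, 37]
t=9: [64, 36, 36, 64, 56]
t=10: [61, 82, 82, 61, 37]

Answer: 2
Key observation: The state at step 8, [61, 82, 82, 61, 37], reappears at step 10 — and no state repeats earlier — so the cycle the system enters has period 2.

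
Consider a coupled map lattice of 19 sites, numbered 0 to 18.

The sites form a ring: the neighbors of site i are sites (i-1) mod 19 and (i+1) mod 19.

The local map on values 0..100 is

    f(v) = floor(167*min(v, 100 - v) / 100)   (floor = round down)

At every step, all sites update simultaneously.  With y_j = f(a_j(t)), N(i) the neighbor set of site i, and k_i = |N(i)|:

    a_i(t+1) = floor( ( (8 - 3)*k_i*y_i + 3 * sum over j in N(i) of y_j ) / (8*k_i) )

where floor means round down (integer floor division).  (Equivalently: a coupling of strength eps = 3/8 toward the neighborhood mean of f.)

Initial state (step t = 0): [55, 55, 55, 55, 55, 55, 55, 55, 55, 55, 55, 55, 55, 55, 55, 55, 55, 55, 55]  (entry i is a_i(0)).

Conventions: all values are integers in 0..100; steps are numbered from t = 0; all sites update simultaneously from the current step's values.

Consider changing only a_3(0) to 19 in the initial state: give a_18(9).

Simulating step by step:
t=0: [55, 55, 55, 19, 55, 55, 55, 55, 55, 55, 55, 55, 55, 55, 55, 55, 55, 55, 55]
t=1: [75, 75, 66, 47, 66, 75, 75, 75, 75, 75, 75, 75, 75, 75, 75, 75, 75, 75, 75]
t=2: [41, 43, 57, 69, 57, 43, 41, 41, 41, 41, 41, 41, 41, 41, 41, 41, 41, 41, 41]
t=3: [68, 70, 67, 58, 67, 70, 68, 68, 68, 68, 68, 68, 68, 68, 68, 68, 68, 68, 68]
t=4: [52, 51, 56, 64, 56, 51, 52, 53, 53, 53, 53, 53, 53, 53, 53, 53, 53, 53, 53]
t=5: [79, 79, 72, 64, 72, 79, 79, 78, 78, 78, 78, 78, 78, 78, 78, 78, 78, 78, 78]
t=6: [35, 37, 46, 54, 46, 37, 35, 35, 36, 36, 36, 36, 36, 36, 36, 36, 36, 36, 35]
t=7: [58, 63, 73, 76, 73, 63, 58, 58, 59, 60, 60, 60, 60, 60, 60, 60, 60, 59, 58]
t=8: [68, 59, 47, 41, 47, 59, 68, 69, 68, 66, 66, 66, 66, 66, 66, 66, 66, 68, 69]
t=9: [55, 67, 74, 71, 74, 67, 55, 51, 53, 55, 56, 56, 56, 56, 56, 56, 55, 53, 51]

Answer: a_18(9) = 51
Key observation: This trace re-runs the system from the modified initial state.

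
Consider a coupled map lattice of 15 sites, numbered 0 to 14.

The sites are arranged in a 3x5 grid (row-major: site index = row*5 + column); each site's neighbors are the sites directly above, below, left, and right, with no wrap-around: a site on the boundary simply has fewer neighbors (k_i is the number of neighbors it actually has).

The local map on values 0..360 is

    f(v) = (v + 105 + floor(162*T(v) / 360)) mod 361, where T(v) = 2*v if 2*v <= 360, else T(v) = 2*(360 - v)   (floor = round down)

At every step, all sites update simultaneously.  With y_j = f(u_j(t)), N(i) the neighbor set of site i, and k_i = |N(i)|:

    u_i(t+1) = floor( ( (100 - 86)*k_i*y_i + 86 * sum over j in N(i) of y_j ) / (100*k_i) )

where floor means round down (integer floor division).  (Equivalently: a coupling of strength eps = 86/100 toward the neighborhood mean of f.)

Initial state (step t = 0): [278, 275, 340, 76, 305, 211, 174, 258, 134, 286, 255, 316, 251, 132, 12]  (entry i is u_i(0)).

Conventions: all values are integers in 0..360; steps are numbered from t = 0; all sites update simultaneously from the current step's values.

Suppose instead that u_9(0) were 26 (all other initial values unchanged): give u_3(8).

Simulating step by step:
t=0: [278, 275, 340, 76, 305, 211, 174, 258, 134, 26, 255, 316, 251, 132, 12]
t=1: [92, 90, 139, 195, 187, 87, 91, 148, 233, 188, 93, 88, 169, 215, 236]
t=2: [273, 200, 112, 65, 86, 277, 220, 98, 74, 88, 272, 216, 119, 83, 87]
t=3: [91, 156, 218, 269, 252, 93, 133, 252, 260, 262, 92, 160, 230, 279, 267]
t=4: [176, 212, 77, 92, 93, 301, 149, 148, 94, 93, 180, 215, 80, 93, 94]
t=5: [91, 114, 147, 272, 280, 68, 68, 179, 225, 282, 92, 118, 149, 275, 281]
t=6: [277, 198, 146, 73, 95, 259, 240, 92, 92, 94, 281, 200, 149, 74, 95]
t=7: [90, 71, 177, 201, 266, 94, 130, 129, 264, 283, 91, 73, 179, 203, 266]
t=8: [263, 236, 205, 89, 92, 299, 289, 180, 146, 94, 264, 238, 206, 90, 92]

Answer: u_3(8) = 89
Key observation: This trace re-runs the system from the modified initial state.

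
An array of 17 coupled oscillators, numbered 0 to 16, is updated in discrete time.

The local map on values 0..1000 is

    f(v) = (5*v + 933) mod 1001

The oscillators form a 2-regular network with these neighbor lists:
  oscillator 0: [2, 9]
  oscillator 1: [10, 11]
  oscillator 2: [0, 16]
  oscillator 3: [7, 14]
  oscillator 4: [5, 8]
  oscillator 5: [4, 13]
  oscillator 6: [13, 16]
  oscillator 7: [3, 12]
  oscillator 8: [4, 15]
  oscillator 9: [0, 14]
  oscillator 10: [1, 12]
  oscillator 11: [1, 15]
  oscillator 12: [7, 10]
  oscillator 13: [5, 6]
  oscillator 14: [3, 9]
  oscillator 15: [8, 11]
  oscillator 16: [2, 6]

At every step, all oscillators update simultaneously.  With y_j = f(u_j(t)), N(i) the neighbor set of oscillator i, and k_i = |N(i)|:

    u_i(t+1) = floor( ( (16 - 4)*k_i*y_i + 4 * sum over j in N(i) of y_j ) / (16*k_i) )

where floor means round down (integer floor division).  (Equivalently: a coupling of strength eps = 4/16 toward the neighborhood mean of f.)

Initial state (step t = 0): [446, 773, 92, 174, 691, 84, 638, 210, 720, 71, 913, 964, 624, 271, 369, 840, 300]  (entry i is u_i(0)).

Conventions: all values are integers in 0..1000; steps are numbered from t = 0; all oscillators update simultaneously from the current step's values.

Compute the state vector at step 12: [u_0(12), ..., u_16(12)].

Simulating step by step:
t=0: [446, 773, 92, 174, 691, 84, 638, 210, 720, 71, 913, 964, 624, 271, 369, 840, 300]
t=1: [204, 750, 367, 821, 398, 347, 178, 842, 460, 332, 475, 676, 221, 273, 718, 255, 387]
t=2: [883, 586, 801, 106, 802, 651, 761, 112, 313, 627, 318, 342, 82, 408, 467, 221, 848]
t=3: [382, 790, 764, 441, 789, 376, 692, 469, 493, 124, 541, 592, 383, 843, 264, 169, 334]
t=4: [793, 849, 742, 167, 806, 735, 384, 328, 502, 550, 691, 874, 748, 257, 274, 743, 593]
t=5: [835, 215, 702, 684, 849, 599, 777, 607, 530, 659, 393, 325, 621, 343, 406, 575, 857]
t=6: [160, 186, 368, 502, 317, 796, 717, 771, 557, 301, 677, 518, 258, 701, 792, 745, 316]
t=7: [699, 750, 733, 539, 590, 800, 503, 670, 682, 529, 370, 579, 303, 503, 776, 644, 543]
t=8: [464, 710, 579, 604, 818, 862, 470, 343, 382, 585, 726, 722, 467, 505, 756, 257, 613]
t=9: [397, 496, 774, 881, 148, 237, 391, 636, 660, 761, 512, 491, 349, 406, 757, 334, 884]
t=10: [878, 416, 757, 352, 547, 291, 828, 207, 330, 754, 503, 415, 581, 846, 668, 527, 471]
t=11: [415, 63, 610, 672, 619, 392, 106, 916, 589, 597, 439, 75, 802, 175, 375, 497, 311]
t=12: [240, 239, 796, 381, 238, 772, 508, 534, 711, 787, 242, 313, 783, 774, 755, 459, 544]

Answer: [240, 239, 796, 381, 238, 772, 508, 534, 711, 787, 242, 313, 783, 774, 755, 459, 544]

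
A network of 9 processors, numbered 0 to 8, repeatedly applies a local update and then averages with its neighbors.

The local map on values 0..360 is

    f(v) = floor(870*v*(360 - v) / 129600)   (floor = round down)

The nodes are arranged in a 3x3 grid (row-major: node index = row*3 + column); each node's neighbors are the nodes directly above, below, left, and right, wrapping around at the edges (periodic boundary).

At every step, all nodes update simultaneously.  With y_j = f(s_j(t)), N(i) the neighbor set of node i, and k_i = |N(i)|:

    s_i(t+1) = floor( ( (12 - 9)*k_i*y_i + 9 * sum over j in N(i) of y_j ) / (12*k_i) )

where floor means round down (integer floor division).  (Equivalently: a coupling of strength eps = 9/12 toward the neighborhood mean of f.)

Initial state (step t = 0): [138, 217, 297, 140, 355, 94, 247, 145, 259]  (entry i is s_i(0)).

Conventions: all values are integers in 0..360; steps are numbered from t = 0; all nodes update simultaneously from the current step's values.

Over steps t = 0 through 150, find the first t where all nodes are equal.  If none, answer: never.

Simulating step by step:
t=0: [138, 217, 297, 140, 355, 94, 247, 145, 259]  (not all equal)
t=1: [187, 155, 172, 158, 150, 138, 195, 161, 172]  (not all equal)
t=2: [215, 214, 214, 212, 211, 212, 215, 214, 214]  (not all equal)
t=3: [209, 209, 209, 209, 209, 209, 209, 209, 209]  (all equal)

Answer: 3
Key observation: Synchronization is absorbing here: once all nodes are equal they stay equal, and step 3 is the first all-equal step.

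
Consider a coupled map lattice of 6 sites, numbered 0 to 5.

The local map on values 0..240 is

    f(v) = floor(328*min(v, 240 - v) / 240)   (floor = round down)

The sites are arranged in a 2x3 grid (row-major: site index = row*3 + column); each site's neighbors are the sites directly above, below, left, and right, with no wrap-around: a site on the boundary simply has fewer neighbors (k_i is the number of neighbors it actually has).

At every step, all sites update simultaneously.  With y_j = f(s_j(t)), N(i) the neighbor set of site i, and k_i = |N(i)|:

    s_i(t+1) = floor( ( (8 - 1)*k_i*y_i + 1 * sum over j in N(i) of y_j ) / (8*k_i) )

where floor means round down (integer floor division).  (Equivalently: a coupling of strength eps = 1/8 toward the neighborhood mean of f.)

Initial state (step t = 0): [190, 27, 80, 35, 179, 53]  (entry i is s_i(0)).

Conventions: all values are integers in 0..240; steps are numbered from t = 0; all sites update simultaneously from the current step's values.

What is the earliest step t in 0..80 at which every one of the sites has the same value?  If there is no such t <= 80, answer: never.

Simulating step by step:
t=0: [190, 27, 80, 35, 179, 53]  (not all equal)
t=1: [64, 42, 102, 50, 79, 75]  (not all equal)
t=2: [83, 63, 131, 71, 103, 104]  (not all equal)
t=3: [110, 91, 143, 100, 136, 142]  (not all equal)
t=4: [147, 126, 131, 137, 140, 133]  (not all equal)
t=5: [129, 152, 148, 138, 137, 145]  (not all equal)
t=6: [148, 122, 124, 139, 138, 129]  (not all equal)
t=7: [128, 158, 157, 137, 140, 150]  (not all equal)
t=8: [149, 114, 113, 140, 134, 123]  (not all equal)
t=9: [126, 153, 154, 135, 144, 157]  (not all equal)
t=10: [151, 120, 116, 143, 130, 114]  (not all equal)
t=11: [124, 161, 158, 132, 150, 154]  (not all equal)
t=12: [154, 110, 112, 146, 123, 117]  (not all equal)
t=13: [119, 149, 153, 129, 157, 158]  (not all equal)
t=14: [158, 124, 118, 149, 115, 112]  (not all equal)
t=15: [115, 156, 160, 125, 155, 153]  (not all equal)
t=16: [154, 115, 109, 154, 117, 117]  (not all equal)
t=17: [119, 155, 149, 119, 157, 158]  (not all equal)
t=18: [159, 118, 122, 158, 115, 112]  (not all equal)
t=19: [113, 158, 160, 114, 155, 153]  (not all equal)
t=20: [151, 113, 109, 152, 117, 117]  (not all equal)
t=21: [123, 152, 149, 122, 157, 158]  (not all equal)
t=22: [156, 121, 123, 157, 115, 112]  (not all equal)
t=23: [116, 159, 158, 115, 155, 153]  (not all equal)
t=24: [154, 112, 112, 154, 117, 117]  (not all equal)
t=25: [119, 151, 153, 119, 157, 158]  (not all equal)
t=26: [159, 122, 117, 158, 115, 112]  (not all equal)
t=27: [113, 158, 158, 114, 155, 153]  (not all equal)
t=28: [151, 113, 112, 152, 117, 117]  (not all equal)
t=29: [123, 152, 153, 122, 157, 158]  (not all equal)
t=30: [156, 121, 117, 157, 115, 112]  (not all equal)
t=31: [116, 159, 158, 115, 155, 153]  (not all equal)

Answer: never
Key observation: The state at step 23 reappears at step 31 — the system is in a cycle of period 8 from step 23 on.  No step 0..31 is synchronized, and the cycle repeats forever, so no step up to 80 (or ever) has all sites equal.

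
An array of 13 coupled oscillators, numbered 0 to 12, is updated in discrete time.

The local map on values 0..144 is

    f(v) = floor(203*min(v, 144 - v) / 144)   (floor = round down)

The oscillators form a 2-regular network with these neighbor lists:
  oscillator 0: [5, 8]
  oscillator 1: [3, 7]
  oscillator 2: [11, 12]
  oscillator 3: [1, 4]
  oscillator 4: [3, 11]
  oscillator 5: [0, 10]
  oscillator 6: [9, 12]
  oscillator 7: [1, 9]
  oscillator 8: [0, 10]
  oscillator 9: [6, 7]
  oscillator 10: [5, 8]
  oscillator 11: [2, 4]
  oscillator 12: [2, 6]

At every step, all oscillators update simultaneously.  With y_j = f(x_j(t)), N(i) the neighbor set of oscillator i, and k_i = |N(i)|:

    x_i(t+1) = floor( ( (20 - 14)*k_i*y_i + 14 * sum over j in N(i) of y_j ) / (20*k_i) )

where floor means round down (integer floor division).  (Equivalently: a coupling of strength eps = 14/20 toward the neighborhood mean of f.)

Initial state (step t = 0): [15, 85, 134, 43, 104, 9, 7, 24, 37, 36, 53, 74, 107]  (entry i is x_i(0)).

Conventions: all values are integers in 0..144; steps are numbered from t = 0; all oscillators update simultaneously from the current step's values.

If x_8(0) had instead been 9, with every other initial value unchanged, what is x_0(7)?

Answer: x_0(7) = 95
Key observation: This trace re-runs the system from the modified initial state.

Derivation:
t=0: [15, 85, 134, 43, 104, 9, 7, 24, 9, 36, 53, 74, 107]
t=1: [14, 57, 56, 66, 72, 36, 38, 56, 36, 29, 30, 53, 23]
t=2: [40, 83, 60, 91, 88, 36, 41, 65, 36, 57, 47, 84, 55]
t=3: [51, 83, 81, 79, 78, 57, 72, 85, 57, 75, 54, 81, 72]
t=4: [77, 86, 92, 89, 90, 75, 99, 88, 75, 93, 78, 89, 96]
t=5: [96, 78, 72, 78, 76, 94, 67, 76, 94, 70, 95, 75, 67]
t=6: [69, 93, 97, 93, 95, 68, 95, 95, 68, 95, 69, 97, 96]
t=7: [95, 70, 66, 70, 68, 96, 68, 69, 96, 69, 95, 67, 67]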